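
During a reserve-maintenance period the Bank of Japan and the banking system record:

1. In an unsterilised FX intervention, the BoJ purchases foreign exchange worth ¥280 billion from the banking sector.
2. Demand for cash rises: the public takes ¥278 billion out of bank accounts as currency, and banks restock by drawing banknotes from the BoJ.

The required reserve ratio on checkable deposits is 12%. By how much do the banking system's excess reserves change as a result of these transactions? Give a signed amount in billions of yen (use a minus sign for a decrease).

+¥35.36 billion

FX purchase ¥280 billion: reserves +¥280B, deposits 0.
Currency withdrawal ¥278 billion: reserves −¥278B, deposits −¥278B.
Totals: Δreserves = +¥2B, Δdeposits = −¥278B.
Δrequired reserves = 12% × −¥278B = −¥33.36B.
Δexcess reserves = Δreserves − Δrequired = +¥2B − (−¥33.36B) = +¥35.36 billion.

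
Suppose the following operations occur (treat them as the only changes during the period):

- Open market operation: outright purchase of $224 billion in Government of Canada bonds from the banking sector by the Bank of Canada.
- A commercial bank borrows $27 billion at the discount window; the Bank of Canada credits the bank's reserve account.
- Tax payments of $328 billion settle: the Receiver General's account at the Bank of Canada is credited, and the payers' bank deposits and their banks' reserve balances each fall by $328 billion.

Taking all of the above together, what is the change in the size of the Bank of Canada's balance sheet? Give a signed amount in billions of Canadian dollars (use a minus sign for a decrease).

OMO purchase (from banks) $224 billion: a Bank of Canada asset is acquired → +$224B.
Discount-window loan $27 billion: a Bank of Canada asset is acquired → +$27B.
Government account inflow $328 billion: only the composition of liabilities changes → 0.
Net: 224 + 27 + 0 = +$251 billion.

+$251 billion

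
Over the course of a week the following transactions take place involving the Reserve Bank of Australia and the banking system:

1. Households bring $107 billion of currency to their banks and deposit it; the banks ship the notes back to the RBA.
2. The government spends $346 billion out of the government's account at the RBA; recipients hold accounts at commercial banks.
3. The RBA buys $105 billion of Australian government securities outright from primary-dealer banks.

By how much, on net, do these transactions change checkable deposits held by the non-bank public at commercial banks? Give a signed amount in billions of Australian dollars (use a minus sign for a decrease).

+$453 billion

RBA balance sheet:
  Assets:      Securities +$105B
  Liabilities: Bank reserves +$558B, Currency in circulation −$107B, Government deposits −$346B
Commercial banking system:
  Assets:      Reserves at CB +$558B, Securities −$105B
  Liabilities: Checkable deposits +$453B
So the change in checkable deposits held by the non-bank public at commercial banks is +$453 billion.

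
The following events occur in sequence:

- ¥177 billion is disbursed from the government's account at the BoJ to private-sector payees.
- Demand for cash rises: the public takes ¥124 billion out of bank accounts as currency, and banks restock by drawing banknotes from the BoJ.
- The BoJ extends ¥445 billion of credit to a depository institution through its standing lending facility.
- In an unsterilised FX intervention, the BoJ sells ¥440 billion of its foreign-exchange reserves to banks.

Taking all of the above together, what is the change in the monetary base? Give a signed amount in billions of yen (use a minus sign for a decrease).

+¥182 billion

BoJ balance sheet:
  Assets:      Loans to banks +¥445B, Foreign assets −¥440B
  Liabilities: Bank reserves +¥58B, Currency in circulation +¥124B, Government deposits −¥177B
Commercial banking system:
  Assets:      Reserves at CB +¥58B, Foreign assets +¥440B
  Liabilities: Checkable deposits +¥53B, Borrowings from CB +¥445B
Monetary base = currency + reserves: +¥124B + (+¥58B) = +¥182 billion.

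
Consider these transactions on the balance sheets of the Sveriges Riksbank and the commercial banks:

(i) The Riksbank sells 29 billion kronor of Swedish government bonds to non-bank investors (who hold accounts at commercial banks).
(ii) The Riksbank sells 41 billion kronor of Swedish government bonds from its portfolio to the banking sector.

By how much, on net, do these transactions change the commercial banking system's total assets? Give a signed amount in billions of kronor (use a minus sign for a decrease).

-29 billion

Asset sale (to non-banks) 29 billion kronor: bank balance sheets shrink → −29B.
OMO sale (to banks) 41 billion kronor: just an asset swap on bank balance sheets → 0.
Net: −29 + 0 = -29 billion.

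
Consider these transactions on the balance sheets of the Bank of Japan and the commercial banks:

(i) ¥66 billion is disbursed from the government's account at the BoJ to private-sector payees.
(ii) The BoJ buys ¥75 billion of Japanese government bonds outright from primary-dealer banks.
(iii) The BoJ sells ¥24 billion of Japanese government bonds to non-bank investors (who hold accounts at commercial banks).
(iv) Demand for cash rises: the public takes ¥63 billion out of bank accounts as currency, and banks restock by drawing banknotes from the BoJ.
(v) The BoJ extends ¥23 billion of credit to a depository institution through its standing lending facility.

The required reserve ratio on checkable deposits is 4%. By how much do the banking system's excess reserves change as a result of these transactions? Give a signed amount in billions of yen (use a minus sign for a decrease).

+¥77.84 billion

Government spending ¥66 billion: reserves +¥66B, deposits +¥66B.
OMO purchase (from banks) ¥75 billion: reserves +¥75B, deposits 0.
Asset sale (to non-banks) ¥24 billion: reserves −¥24B, deposits −¥24B.
Currency withdrawal ¥63 billion: reserves −¥63B, deposits −¥63B.
Discount-window loan ¥23 billion: reserves +¥23B, deposits 0.
Totals: Δreserves = +¥77B, Δdeposits = −¥21B.
Δrequired reserves = 4% × −¥21B = −¥0.84B.
Δexcess reserves = Δreserves − Δrequired = +¥77B − (−¥0.84B) = +¥77.84 billion.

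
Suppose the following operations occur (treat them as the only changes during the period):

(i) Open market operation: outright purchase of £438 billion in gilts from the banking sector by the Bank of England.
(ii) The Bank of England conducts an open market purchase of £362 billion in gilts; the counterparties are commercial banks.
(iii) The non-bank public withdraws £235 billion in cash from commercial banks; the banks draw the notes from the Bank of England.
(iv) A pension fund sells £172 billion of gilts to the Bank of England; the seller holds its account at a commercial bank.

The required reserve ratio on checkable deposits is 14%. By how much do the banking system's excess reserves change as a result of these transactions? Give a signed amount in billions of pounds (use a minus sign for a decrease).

OMO purchase (from banks) £438 billion: reserves +£438B, deposits 0.
OMO purchase (from banks) £362 billion: reserves +£362B, deposits 0.
Currency withdrawal £235 billion: reserves −£235B, deposits −£235B.
Asset purchase (from non-banks) £172 billion: reserves +£172B, deposits +£172B.
Totals: Δreserves = +£737B, Δdeposits = −£63B.
Δrequired reserves = 14% × −£63B = −£8.82B.
Δexcess reserves = Δreserves − Δrequired = +£737B − (−£8.82B) = +£745.82 billion.

+£745.82 billion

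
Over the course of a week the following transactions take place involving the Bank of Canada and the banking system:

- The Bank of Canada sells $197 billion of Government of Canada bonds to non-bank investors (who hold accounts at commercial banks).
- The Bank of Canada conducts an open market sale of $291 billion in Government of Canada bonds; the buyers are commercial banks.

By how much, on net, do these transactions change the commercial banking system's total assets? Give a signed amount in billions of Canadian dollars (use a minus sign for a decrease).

-$197 billion

Asset sale (to non-banks) $197 billion: bank balance sheets shrink → −$197B.
OMO sale (to banks) $291 billion: just an asset swap on bank balance sheets → 0.
Net: −197 + 0 = -$197 billion.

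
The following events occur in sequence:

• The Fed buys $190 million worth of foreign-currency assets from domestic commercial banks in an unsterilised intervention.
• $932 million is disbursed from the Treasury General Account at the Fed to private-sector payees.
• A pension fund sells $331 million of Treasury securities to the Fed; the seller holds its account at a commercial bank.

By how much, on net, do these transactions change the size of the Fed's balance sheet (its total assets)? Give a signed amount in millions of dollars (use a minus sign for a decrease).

+$521 million

FX purchase $190 million: a Fed asset is acquired → +$190M.
Government spending $932 million: only the composition of liabilities changes → 0.
Asset purchase (from non-banks) $331 million: a Fed asset is acquired → +$331M.
Net: 190 + 0 + 331 = +$521 million.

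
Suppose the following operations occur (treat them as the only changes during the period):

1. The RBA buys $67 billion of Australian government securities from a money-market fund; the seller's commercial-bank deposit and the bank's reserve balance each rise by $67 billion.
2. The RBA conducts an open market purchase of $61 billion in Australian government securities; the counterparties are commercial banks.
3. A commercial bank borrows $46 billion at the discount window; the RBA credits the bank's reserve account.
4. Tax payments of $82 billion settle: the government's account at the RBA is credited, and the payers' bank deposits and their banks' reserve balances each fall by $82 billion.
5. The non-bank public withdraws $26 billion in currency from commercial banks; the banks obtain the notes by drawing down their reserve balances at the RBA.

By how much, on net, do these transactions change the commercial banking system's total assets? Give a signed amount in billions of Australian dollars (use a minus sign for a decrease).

RBA balance sheet:
  Assets:      Securities +$128B, Loans to banks +$46B
  Liabilities: Bank reserves +$66B, Currency in circulation +$26B, Government deposits +$82B
Commercial banking system:
  Assets:      Reserves at CB +$66B, Securities −$61B
  Liabilities: Checkable deposits −$41B, Borrowings from CB +$46B
Change in total bank assets = +$5 billion.

+$5 billion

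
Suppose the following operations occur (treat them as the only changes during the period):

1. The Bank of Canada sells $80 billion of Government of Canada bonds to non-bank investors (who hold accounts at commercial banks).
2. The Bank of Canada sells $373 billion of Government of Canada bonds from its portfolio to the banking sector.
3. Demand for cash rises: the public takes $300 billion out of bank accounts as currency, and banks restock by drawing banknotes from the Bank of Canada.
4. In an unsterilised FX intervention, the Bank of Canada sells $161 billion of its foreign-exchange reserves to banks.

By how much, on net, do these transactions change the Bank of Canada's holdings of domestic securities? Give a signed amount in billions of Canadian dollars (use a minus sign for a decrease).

-$453 billion

Bank of Canada balance sheet:
  Assets:      Securities −$453B, Foreign assets −$161B
  Liabilities: Bank reserves −$914B, Currency in circulation +$300B
Commercial banking system:
  Assets:      Reserves at CB −$914B, Securities +$373B, Foreign assets +$161B
  Liabilities: Checkable deposits −$380B
So the change in the Bank of Canada's holdings of domestic securities is -$453 billion.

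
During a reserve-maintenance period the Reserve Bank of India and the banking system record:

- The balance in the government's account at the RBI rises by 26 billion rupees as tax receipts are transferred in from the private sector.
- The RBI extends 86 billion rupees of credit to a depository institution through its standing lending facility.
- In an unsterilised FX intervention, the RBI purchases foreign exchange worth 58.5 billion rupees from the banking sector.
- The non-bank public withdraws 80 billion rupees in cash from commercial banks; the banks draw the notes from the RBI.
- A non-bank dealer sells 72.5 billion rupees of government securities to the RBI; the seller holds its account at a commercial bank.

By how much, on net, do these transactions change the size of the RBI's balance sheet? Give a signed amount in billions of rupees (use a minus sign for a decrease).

Government account inflow 26 billion rupees: only the composition of liabilities changes → 0.
Discount-window loan 86 billion rupees: an RBI asset is acquired → +86B.
FX purchase 58.5 billion rupees: an RBI asset is acquired → +58.5B.
Currency withdrawal 80 billion rupees: only the composition of liabilities changes → 0.
Asset purchase (from non-banks) 72.5 billion rupees: an RBI asset is acquired → +72.5B.
Net: 0 + 86 + 58.5 + 0 + 72.5 = +217 billion.

+217 billion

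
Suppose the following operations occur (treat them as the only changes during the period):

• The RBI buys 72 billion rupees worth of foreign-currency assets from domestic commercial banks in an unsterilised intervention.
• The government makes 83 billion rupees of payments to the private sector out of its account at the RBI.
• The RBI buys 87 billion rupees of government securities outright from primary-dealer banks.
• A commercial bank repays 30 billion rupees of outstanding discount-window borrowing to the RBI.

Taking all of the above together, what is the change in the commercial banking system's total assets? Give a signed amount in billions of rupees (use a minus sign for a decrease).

+53 billion

FX purchase 72 billion rupees: just an asset swap on bank balance sheets → 0.
Government spending 83 billion rupees: bank balance sheets expand → +83B.
OMO purchase (from banks) 87 billion rupees: just an asset swap on bank balance sheets → 0.
Discount-window repayment 30 billion rupees: bank balance sheets shrink → −30B.
Net: 0 + 83 + 0 − 30 = +53 billion.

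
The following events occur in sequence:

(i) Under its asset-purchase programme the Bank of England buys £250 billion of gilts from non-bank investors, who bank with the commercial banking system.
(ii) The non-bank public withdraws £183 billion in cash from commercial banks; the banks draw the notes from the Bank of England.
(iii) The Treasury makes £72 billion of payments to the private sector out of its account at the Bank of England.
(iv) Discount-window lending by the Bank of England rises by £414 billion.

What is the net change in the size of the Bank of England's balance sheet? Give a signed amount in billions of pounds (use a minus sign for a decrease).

+£664 billion

Asset purchase (from non-banks) £250 billion: a Bank of England asset is acquired → +£250B.
Currency withdrawal £183 billion: only the composition of liabilities changes → 0.
Government spending £72 billion: only the composition of liabilities changes → 0.
Discount-window loan £414 billion: a Bank of England asset is acquired → +£414B.
Net: 250 + 0 + 0 + 414 = +£664 billion.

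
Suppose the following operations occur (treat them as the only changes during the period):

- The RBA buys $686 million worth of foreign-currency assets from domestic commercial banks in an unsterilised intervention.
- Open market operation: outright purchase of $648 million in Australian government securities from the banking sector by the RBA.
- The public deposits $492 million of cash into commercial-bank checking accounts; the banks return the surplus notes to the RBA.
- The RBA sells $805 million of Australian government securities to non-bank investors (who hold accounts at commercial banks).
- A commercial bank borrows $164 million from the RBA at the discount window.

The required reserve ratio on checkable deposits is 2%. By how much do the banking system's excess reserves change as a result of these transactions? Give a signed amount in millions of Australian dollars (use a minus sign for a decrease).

+$1191.26 million

FX purchase $686 million: reserves +$686M, deposits 0.
OMO purchase (from banks) $648 million: reserves +$648M, deposits 0.
Currency deposit $492 million: reserves +$492M, deposits +$492M.
Asset sale (to non-banks) $805 million: reserves −$805M, deposits −$805M.
Discount-window loan $164 million: reserves +$164M, deposits 0.
Totals: Δreserves = +$1185M, Δdeposits = −$313M.
Δrequired reserves = 2% × −$313M = −$6.26M.
Δexcess reserves = Δreserves − Δrequired = +$1185M − (−$6.26M) = +$1191.26 million.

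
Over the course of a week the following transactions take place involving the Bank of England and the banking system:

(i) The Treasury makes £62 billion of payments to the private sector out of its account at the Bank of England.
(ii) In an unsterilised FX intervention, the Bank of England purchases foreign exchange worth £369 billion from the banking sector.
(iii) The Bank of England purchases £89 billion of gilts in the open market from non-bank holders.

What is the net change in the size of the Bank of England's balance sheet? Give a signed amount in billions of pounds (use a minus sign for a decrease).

Government spending £62 billion: only the composition of liabilities changes → 0.
FX purchase £369 billion: a Bank of England asset is acquired → +£369B.
Asset purchase (from non-banks) £89 billion: a Bank of England asset is acquired → +£89B.
Net: 0 + 369 + 89 = +£458 billion.

+£458 billion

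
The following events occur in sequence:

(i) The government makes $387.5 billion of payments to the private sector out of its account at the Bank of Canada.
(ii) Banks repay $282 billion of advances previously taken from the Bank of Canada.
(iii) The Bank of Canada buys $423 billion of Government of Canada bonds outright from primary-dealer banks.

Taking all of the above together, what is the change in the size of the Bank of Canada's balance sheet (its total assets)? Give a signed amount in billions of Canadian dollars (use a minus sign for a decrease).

Government spending $387.5 billion: only the composition of liabilities changes → 0.
Discount-window repayment $282 billion: a Bank of Canada asset is shed → −$282B.
OMO purchase (from banks) $423 billion: a Bank of Canada asset is acquired → +$423B.
Net: 0 − 282 + 423 = +$141 billion.

+$141 billion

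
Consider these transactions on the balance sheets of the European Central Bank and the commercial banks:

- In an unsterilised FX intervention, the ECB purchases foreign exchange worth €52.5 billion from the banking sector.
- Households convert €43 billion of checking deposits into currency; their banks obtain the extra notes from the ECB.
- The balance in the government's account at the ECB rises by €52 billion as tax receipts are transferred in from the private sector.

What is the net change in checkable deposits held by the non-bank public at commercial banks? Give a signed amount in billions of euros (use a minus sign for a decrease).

FX purchase €52.5 billion: the counterparty is a bank, so public deposits are unchanged → 0.
Currency withdrawal €43 billion: non-bank counterparties' bank balances fall → −€43B.
Government account inflow €52 billion: non-bank counterparties' bank balances fall → −€52B.
Net: 0 − 43 − 52 = -€95 billion.

-€95 billion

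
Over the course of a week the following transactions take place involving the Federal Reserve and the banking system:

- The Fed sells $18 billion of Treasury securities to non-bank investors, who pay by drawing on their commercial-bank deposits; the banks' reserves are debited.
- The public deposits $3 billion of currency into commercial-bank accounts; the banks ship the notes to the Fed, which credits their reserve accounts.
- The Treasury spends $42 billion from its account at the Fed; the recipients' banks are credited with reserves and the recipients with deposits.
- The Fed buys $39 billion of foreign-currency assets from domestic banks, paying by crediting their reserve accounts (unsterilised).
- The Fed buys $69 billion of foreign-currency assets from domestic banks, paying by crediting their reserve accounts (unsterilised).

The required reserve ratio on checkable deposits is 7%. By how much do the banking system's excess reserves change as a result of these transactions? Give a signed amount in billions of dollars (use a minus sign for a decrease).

Asset sale (to non-banks) $18 billion: reserves −$18B, deposits −$18B.
Currency deposit $3 billion: reserves +$3B, deposits +$3B.
Government spending $42 billion: reserves +$42B, deposits +$42B.
FX purchase $39 billion: reserves +$39B, deposits 0.
FX purchase $69 billion: reserves +$69B, deposits 0.
Totals: Δreserves = +$135B, Δdeposits = +$27B.
Δrequired reserves = 7% × +$27B = +$1.89B.
Δexcess reserves = Δreserves − Δrequired = +$135B − (+$1.89B) = +$133.11 billion.

+$133.11 billion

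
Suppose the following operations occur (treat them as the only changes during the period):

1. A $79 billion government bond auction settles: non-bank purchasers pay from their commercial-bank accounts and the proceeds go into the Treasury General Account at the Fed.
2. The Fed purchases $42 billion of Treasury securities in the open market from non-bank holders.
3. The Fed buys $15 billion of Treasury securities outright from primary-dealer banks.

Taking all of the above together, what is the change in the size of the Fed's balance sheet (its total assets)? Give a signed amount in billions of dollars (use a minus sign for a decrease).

+$57 billion

Government account inflow $79 billion: only the composition of liabilities changes → 0.
Asset purchase (from non-banks) $42 billion: a Fed asset is acquired → +$42B.
OMO purchase (from banks) $15 billion: a Fed asset is acquired → +$15B.
Net: 0 + 42 + 15 = +$57 billion.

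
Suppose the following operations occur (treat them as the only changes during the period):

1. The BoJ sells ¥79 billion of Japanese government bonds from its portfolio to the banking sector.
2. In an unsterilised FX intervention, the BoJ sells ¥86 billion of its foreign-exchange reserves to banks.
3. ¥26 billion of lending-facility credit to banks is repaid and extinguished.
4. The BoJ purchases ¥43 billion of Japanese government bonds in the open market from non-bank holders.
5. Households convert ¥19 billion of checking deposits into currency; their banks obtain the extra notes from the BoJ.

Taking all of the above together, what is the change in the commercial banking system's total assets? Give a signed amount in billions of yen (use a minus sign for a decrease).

OMO sale (to banks) ¥79 billion: just an asset swap on bank balance sheets → 0.
FX sale ¥86 billion: just an asset swap on bank balance sheets → 0.
Discount-window repayment ¥26 billion: bank balance sheets shrink → −¥26B.
Asset purchase (from non-banks) ¥43 billion: bank balance sheets expand → +¥43B.
Currency withdrawal ¥19 billion: bank balance sheets shrink → −¥19B.
Net: 0 + 0 − 26 + 43 − 19 = -¥2 billion.

-¥2 billion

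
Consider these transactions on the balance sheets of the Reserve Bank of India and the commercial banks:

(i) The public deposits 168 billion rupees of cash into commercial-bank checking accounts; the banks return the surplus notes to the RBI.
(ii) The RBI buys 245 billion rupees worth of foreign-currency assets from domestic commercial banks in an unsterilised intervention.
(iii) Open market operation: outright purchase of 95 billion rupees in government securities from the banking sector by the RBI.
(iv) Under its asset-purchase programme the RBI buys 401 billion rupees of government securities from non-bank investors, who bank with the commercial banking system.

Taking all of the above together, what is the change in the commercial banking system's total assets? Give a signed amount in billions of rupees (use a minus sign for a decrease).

+569 billion

RBI balance sheet:
  Assets:      Securities +496B, Foreign assets +245B
  Liabilities: Bank reserves +909B, Currency in circulation −168B
Commercial banking system:
  Assets:      Reserves at CB +909B, Securities −95B, Foreign assets −245B
  Liabilities: Checkable deposits +569B
Change in total bank assets = +569 billion.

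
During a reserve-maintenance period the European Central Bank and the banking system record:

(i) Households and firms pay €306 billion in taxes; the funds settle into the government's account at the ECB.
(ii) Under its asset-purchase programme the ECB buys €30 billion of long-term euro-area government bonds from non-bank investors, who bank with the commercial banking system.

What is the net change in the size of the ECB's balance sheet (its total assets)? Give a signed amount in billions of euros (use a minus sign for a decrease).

+€30 billion

ECB balance sheet:
  Assets:      Securities +€30B
  Liabilities: Bank reserves −€276B, Government deposits +€306B
Change in total ECB assets = +€30 billion.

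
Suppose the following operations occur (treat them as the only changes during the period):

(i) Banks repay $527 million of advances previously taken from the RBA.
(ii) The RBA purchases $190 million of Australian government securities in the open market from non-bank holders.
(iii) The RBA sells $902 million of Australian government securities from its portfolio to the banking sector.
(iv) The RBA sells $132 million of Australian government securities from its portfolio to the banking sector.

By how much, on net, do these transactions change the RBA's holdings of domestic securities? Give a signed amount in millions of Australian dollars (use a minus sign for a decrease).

Discount-window repayment $527 million: the RBA's securities portfolio is untouched → 0.
Asset purchase (from non-banks) $190 million: securities added to the RBA's portfolio → +$190M.
OMO sale (to banks) $902 million: securities removed from the RBA's portfolio → −$902M.
OMO sale (to banks) $132 million: securities removed from the RBA's portfolio → −$132M.
Net: 0 + 190 − 902 − 132 = -$844 million.

-$844 million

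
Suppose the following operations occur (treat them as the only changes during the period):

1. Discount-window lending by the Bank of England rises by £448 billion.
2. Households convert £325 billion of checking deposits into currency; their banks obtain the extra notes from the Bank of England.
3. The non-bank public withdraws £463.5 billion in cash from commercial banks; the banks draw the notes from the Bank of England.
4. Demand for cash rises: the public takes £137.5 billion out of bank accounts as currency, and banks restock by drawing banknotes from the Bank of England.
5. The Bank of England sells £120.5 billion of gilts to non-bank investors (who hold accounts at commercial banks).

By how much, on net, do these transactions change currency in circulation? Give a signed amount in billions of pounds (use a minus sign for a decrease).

Bank of England balance sheet:
  Assets:      Securities −£120.5B, Loans to banks +£448B
  Liabilities: Bank reserves −£598.5B, Currency in circulation +£926B
So the change in currency in circulation is +£926 billion.

+£926 billion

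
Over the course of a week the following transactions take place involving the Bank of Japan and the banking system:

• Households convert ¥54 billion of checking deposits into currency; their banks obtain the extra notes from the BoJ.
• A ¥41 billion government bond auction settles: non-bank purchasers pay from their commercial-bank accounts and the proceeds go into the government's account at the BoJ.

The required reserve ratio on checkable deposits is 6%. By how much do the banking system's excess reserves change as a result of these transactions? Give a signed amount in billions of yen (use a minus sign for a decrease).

-¥89.3 billion

Currency withdrawal ¥54 billion: reserves −¥54B, deposits −¥54B.
Government account inflow ¥41 billion: reserves −¥41B, deposits −¥41B.
Totals: Δreserves = −¥95B, Δdeposits = −¥95B.
Δrequired reserves = 6% × −¥95B = −¥5.7B.
Δexcess reserves = Δreserves − Δrequired = −¥95B − (−¥5.7B) = -¥89.3 billion.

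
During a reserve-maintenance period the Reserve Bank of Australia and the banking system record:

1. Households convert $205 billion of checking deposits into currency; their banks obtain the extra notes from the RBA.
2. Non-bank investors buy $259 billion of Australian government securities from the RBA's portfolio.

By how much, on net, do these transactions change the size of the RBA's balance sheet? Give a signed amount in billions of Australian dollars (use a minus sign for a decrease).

RBA balance sheet:
  Assets:      Securities −$259B
  Liabilities: Bank reserves −$464B, Currency in circulation +$205B
Commercial banking system:
  Assets:      Reserves at CB −$464B
  Liabilities: Checkable deposits −$464B
Change in total RBA assets = -$259 billion.

-$259 billion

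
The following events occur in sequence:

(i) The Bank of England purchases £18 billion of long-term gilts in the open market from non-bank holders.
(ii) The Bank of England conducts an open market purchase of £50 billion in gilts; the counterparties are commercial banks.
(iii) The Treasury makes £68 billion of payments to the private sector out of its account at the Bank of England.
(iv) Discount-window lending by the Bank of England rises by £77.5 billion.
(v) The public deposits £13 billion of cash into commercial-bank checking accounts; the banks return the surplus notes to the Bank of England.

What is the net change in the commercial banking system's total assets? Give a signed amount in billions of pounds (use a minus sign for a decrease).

+£176.5 billion

Bank of England balance sheet:
  Assets:      Securities +£68B, Loans to banks +£77.5B
  Liabilities: Bank reserves +£226.5B, Currency in circulation −£13B, Government deposits −£68B
Commercial banking system:
  Assets:      Reserves at CB +£226.5B, Securities −£50B
  Liabilities: Checkable deposits +£99B, Borrowings from CB +£77.5B
Change in total bank assets = +£176.5 billion.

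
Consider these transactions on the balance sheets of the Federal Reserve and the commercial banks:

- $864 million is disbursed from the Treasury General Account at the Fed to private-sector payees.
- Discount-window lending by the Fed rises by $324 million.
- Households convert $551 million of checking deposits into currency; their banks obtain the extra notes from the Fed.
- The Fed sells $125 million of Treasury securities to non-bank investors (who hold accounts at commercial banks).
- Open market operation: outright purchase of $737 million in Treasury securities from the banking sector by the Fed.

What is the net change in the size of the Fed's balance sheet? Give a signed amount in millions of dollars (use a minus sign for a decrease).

Government spending $864 million: only the composition of liabilities changes → 0.
Discount-window loan $324 million: a Fed asset is acquired → +$324M.
Currency withdrawal $551 million: only the composition of liabilities changes → 0.
Asset sale (to non-banks) $125 million: a Fed asset is shed → −$125M.
OMO purchase (from banks) $737 million: a Fed asset is acquired → +$737M.
Net: 0 + 324 + 0 − 125 + 737 = +$936 million.

+$936 million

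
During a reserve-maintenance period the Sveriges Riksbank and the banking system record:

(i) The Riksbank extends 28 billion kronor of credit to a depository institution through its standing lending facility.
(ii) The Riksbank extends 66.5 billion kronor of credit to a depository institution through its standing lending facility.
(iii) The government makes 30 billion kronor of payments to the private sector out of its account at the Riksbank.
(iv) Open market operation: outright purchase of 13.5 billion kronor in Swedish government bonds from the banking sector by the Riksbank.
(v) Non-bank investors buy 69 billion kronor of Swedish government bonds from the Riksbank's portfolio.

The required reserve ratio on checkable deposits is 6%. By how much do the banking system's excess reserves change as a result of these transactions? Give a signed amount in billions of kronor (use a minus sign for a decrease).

Discount-window loan 28 billion kronor: reserves +28B, deposits 0.
Discount-window loan 66.5 billion kronor: reserves +66.5B, deposits 0.
Government spending 30 billion kronor: reserves +30B, deposits +30B.
OMO purchase (from banks) 13.5 billion kronor: reserves +13.5B, deposits 0.
Asset sale (to non-banks) 69 billion kronor: reserves −69B, deposits −69B.
Totals: Δreserves = +69B, Δdeposits = −39B.
Δrequired reserves = 6% × −39B = −2.34B.
Δexcess reserves = Δreserves − Δrequired = +69B − (−2.34B) = +71.34 billion.

+71.34 billion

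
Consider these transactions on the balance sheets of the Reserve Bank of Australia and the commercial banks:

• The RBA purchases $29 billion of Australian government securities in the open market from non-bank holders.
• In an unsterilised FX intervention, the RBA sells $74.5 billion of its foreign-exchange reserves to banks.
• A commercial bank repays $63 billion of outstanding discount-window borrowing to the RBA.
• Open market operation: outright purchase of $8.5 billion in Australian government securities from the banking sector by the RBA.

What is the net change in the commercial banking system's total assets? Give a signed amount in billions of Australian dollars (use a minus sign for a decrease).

-$34 billion

Asset purchase (from non-banks) $29 billion: bank balance sheets expand → +$29B.
FX sale $74.5 billion: just an asset swap on bank balance sheets → 0.
Discount-window repayment $63 billion: bank balance sheets shrink → −$63B.
OMO purchase (from banks) $8.5 billion: just an asset swap on bank balance sheets → 0.
Net: 29 + 0 − 63 + 0 = -$34 billion.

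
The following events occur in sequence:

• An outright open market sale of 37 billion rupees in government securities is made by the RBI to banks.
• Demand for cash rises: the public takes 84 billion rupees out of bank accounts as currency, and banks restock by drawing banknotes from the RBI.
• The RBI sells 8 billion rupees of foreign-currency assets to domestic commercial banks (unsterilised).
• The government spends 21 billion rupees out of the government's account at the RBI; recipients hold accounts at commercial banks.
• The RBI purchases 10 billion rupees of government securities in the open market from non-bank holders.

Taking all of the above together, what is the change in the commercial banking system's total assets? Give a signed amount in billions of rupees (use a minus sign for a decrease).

-53 billion

OMO sale (to banks) 37 billion rupees: just an asset swap on bank balance sheets → 0.
Currency withdrawal 84 billion rupees: bank balance sheets shrink → −84B.
FX sale 8 billion rupees: just an asset swap on bank balance sheets → 0.
Government spending 21 billion rupees: bank balance sheets expand → +21B.
Asset purchase (from non-banks) 10 billion rupees: bank balance sheets expand → +10B.
Net: 0 − 84 + 0 + 21 + 10 = -53 billion.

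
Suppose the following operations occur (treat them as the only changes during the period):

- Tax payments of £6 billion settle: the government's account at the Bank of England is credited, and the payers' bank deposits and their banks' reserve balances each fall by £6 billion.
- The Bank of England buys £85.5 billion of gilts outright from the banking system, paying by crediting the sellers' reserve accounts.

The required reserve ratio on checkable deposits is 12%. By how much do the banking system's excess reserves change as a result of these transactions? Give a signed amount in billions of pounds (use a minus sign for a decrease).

+£80.22 billion

Government account inflow £6 billion: reserves −£6B, deposits −£6B.
OMO purchase (from banks) £85.5 billion: reserves +£85.5B, deposits 0.
Totals: Δreserves = +£79.5B, Δdeposits = −£6B.
Δrequired reserves = 12% × −£6B = −£0.72B.
Δexcess reserves = Δreserves − Δrequired = +£79.5B − (−£0.72B) = +£80.22 billion.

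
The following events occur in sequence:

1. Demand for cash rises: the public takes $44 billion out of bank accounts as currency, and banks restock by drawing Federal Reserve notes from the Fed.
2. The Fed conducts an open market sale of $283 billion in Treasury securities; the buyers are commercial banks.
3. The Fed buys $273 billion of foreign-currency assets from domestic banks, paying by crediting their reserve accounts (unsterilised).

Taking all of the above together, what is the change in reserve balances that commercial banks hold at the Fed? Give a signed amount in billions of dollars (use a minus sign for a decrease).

-$54 billion

Currency withdrawal $44 billion: banks swap reserves for currency → −$44B.
OMO sale (to banks) $283 billion: the buying banks pay out of their reserve balances → −$283B.
FX purchase $273 billion: the Fed pays by crediting reserve accounts → +$273B.
Net: −44 − 283 + 273 = -$54 billion.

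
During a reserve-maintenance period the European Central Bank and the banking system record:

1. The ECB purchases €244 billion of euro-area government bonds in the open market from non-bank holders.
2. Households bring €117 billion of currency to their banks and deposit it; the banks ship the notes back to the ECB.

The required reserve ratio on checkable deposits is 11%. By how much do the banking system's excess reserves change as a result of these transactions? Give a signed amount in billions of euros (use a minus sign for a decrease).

+€321.29 billion

Asset purchase (from non-banks) €244 billion: reserves +€244B, deposits +€244B.
Currency deposit €117 billion: reserves +€117B, deposits +€117B.
Totals: Δreserves = +€361B, Δdeposits = +€361B.
Δrequired reserves = 11% × +€361B = +€39.71B.
Δexcess reserves = Δreserves − Δrequired = +€361B − (+€39.71B) = +€321.29 billion.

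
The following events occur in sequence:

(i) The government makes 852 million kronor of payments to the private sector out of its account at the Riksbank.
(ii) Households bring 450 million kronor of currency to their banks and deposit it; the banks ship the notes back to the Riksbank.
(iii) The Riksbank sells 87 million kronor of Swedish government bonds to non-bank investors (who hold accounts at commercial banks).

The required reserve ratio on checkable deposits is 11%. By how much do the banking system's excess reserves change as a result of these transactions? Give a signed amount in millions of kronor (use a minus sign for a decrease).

+1081.35 million

Government spending 852 million kronor: reserves +852M, deposits +852M.
Currency deposit 450 million kronor: reserves +450M, deposits +450M.
Asset sale (to non-banks) 87 million kronor: reserves −87M, deposits −87M.
Totals: Δreserves = +1215M, Δdeposits = +1215M.
Δrequired reserves = 11% × +1215M = +133.65M.
Δexcess reserves = Δreserves − Δrequired = +1215M − (+133.65M) = +1081.35 million.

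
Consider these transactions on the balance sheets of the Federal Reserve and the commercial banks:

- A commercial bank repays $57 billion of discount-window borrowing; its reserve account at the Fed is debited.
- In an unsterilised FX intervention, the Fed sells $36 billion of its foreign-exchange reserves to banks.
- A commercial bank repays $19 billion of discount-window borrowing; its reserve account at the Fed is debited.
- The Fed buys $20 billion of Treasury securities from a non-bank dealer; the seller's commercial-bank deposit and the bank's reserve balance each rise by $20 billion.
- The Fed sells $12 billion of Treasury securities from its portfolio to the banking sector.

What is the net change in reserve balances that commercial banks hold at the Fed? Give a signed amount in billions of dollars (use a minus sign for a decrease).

-$104 billion

Discount-window repayment $57 billion: repayment is debited from reserves → −$57B.
FX sale $36 billion: the buying banks pay out of their reserve balances → −$36B.
Discount-window repayment $19 billion: repayment is debited from reserves → −$19B.
Asset purchase (from non-banks) $20 billion: the Fed pays by crediting reserve accounts → +$20B.
OMO sale (to banks) $12 billion: the buying banks pay out of their reserve balances → −$12B.
Net: −57 − 36 − 19 + 20 − 12 = -$104 billion.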